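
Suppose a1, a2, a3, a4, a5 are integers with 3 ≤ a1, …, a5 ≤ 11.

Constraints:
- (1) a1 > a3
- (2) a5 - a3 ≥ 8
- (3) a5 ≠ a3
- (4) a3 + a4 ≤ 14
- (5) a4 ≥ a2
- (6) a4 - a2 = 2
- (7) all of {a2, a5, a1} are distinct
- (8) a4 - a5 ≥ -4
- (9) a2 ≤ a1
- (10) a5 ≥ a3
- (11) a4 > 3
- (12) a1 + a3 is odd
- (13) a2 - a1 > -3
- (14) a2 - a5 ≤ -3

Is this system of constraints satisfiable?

The assignment a1 = 8, a2 = 7, a3 = 3, a4 = 9, a5 = 11 works:
  constraint 2 holds since a5 - a3 = 8.
  constraint 4 holds since a3 + a4 = 12.
The rest check out directly.

Satisfiable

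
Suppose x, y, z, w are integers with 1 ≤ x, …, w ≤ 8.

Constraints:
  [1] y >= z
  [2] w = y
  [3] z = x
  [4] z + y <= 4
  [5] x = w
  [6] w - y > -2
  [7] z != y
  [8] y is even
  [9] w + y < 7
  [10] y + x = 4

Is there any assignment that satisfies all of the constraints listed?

Unsatisfiable

From constraints 2, 3, and 5, z = x = w = y, so z = y. But constraint 7 says z ≠ y. Contradiction.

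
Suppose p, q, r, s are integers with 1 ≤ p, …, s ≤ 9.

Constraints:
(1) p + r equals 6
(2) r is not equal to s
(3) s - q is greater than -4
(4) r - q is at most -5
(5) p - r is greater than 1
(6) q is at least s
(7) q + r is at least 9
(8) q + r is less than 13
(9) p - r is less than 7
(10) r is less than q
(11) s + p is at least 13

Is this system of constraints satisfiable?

Satisfiable

One satisfying assignment is p = 5, q = 9, r = 1, s = 8.
For the less obvious constraints — constraint 1: p + r = 6; constraint 3: s - q = -1 — and the others hold by inspection.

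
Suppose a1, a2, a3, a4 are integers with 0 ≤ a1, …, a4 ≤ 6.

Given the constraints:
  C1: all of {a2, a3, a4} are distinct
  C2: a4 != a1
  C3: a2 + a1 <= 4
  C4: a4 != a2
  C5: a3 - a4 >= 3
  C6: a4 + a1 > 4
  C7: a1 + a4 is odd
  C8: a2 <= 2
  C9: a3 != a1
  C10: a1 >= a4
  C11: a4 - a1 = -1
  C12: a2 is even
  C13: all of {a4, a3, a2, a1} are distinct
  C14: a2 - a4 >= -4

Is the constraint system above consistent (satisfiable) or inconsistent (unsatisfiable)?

Satisfiable

Take a1 = 3, a2 = 0, a3 = 5, a4 = 2. Then constraint 3: a2 + a1 = 3; constraint 5: a3 - a4 = 3; constraint 6: a4 + a1 = 5, and every other listed constraint is also met.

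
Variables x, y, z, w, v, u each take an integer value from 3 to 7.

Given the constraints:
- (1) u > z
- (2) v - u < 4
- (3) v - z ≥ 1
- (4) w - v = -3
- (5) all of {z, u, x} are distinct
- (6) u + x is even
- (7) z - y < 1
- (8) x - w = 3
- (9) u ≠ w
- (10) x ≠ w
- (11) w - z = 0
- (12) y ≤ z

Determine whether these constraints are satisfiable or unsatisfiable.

Satisfiable

The assignment x = 6, y = 3, z = 3, w = 3, v = 6, u = 4 works:
  constraint 2 holds since v - u = 2.
  constraint 3 holds since v - z = 3.
The rest check out directly.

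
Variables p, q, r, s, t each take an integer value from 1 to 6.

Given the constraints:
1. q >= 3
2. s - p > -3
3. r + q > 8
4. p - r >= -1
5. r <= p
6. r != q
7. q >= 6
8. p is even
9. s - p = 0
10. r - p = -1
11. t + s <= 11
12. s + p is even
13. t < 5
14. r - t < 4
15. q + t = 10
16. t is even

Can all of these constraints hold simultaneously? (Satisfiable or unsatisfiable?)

The assignment p = 6, q = 6, r = 5, s = 6, t = 4 works:
  constraint 2 holds since s - p = 0.
  constraint 3 holds since r + q = 11.
  constraint 4 holds since p - r = 1.
The rest check out directly.

Satisfiable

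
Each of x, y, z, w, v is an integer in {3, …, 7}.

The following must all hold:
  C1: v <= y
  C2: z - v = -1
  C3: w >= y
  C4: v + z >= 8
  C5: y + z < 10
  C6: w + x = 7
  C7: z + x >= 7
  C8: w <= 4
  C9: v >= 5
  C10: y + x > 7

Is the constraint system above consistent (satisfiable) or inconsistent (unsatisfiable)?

Unsatisfiable

From constraints 1 and 9: y ≥ v and v ≥ 5, so y ≥ 5. From constraints 3 and 8: y ≤ w and w ≤ 4, so y ≤ 4. But 4 < 5, so no value of y works.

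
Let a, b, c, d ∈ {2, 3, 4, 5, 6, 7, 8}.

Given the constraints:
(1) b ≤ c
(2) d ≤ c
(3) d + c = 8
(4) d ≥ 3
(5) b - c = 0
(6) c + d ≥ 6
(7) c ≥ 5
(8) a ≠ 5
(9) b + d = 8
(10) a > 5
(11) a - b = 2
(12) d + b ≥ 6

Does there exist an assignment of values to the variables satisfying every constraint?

Setting (a, b, c, d) = (7, 5, 5, 3) satisfies everything: constraint 3: d + c = 8; constraint 5: b - c = 0, and the others follow.

Satisfiable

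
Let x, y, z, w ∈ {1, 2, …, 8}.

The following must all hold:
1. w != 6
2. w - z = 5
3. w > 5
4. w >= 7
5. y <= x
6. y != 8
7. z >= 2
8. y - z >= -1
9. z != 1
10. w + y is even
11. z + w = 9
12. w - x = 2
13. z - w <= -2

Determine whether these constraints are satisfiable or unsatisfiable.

Satisfiable

The assignment x = 5, y = 3, z = 2, w = 7 works:
  constraint 2 holds since w - z = 5.
  constraint 8 holds since y - z = 1.
The rest check out directly.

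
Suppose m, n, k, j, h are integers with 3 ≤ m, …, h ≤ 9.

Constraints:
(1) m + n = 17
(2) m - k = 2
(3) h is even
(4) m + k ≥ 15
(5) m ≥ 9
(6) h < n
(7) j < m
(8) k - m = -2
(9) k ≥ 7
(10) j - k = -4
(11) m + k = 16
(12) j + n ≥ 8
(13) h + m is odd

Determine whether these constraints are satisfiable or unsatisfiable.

Satisfiable

One satisfying assignment is m = 9, n = 8, k = 7, j = 3, h = 4.
For the less obvious constraints — constraint 1: m + n = 17; constraint 2: m - k = 2; constraint 4: m + k = 16 — and the others hold by inspection.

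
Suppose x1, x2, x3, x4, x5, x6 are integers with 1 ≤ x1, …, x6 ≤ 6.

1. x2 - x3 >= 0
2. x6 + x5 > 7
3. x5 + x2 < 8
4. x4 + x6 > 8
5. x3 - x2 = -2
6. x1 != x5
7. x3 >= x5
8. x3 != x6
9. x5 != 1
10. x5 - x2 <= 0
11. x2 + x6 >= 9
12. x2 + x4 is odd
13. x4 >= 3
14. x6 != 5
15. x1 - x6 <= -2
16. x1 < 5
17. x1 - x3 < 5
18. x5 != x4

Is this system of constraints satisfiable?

Setting (x1, x2, x3, x4, x5, x6) = (4, 4, 2, 3, 2, 6) satisfies everything: constraint 1: x2 - x3 = 2; constraint 2: x6 + x5 = 8; constraint 3: x5 + x2 = 6, and the others follow.

Satisfiable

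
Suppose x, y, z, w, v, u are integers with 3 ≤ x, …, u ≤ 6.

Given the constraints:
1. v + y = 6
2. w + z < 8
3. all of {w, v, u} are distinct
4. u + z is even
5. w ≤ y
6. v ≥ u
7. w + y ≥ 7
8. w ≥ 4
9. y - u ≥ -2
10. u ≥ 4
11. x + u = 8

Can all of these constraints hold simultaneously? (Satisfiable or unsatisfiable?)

Unsatisfiable

From constraints 6 and 10: v ≥ u ≥ 4. From constraints 5 and 8: y ≥ w ≥ 4. Hence v + y ≥ 8. But constraint 1 requires v + y = 6, and 6 < 8. Contradiction.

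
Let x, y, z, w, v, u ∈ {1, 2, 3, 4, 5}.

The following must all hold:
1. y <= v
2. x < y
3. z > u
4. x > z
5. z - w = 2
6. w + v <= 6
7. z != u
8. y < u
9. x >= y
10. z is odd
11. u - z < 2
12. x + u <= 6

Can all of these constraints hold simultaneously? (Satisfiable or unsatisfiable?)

Unsatisfiable

Constraints 2, 3, 4, and 8 give z < x, x < y, y < u, u < z. Chaining: z < x < y < u < z, which forces z < z — impossible.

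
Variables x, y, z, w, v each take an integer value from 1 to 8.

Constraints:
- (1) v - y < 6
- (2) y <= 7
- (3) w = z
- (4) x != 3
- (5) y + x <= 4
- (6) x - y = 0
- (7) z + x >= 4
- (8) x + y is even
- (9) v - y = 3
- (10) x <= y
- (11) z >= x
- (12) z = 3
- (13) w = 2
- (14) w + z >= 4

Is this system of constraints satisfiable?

Constraint 13 fixes w = 2 and constraint 12 fixes z = 3, but constraint 3 requires w = z. Since 2 ≠ 3, contradiction.

Unsatisfiable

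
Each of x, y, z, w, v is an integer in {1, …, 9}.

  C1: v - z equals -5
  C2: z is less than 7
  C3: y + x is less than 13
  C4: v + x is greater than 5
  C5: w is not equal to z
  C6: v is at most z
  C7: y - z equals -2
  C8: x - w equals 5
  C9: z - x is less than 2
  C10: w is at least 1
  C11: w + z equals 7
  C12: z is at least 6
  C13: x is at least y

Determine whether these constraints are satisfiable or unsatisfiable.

Satisfiable

Try x = 6, y = 4, z = 6, w = 1, v = 1.
Check constraint 1: v - z = -5; constraint 3: y + x = 10; constraint 4: v + x = 7. The remaining constraints are straightforward to verify.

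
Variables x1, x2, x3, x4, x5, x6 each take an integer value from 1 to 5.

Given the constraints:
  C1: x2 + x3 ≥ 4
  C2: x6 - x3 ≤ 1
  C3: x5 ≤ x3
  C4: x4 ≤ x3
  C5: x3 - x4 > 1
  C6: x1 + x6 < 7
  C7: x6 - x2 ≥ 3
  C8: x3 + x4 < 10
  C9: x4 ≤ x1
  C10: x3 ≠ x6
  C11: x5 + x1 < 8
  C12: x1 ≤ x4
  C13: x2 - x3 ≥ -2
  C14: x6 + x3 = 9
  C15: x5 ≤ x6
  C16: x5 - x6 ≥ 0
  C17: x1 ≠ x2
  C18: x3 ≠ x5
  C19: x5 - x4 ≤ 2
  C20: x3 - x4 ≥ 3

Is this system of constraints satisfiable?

Unsatisfiable

Constraints 7, 13, 16, 19, and 20 give x6 − x2 ≥ 3, x2 − x3 ≥ -2, x3 − x4 ≥ 3, x4 − x5 ≥ -2, x5 − x6 ≥ 0.
Adding all 5 inequalities: the left sides telescope to 0, and the right sides sum to 3 + (-2) + 3 + (-2) + 0 = 2. So 0 ≥ 2, which is false.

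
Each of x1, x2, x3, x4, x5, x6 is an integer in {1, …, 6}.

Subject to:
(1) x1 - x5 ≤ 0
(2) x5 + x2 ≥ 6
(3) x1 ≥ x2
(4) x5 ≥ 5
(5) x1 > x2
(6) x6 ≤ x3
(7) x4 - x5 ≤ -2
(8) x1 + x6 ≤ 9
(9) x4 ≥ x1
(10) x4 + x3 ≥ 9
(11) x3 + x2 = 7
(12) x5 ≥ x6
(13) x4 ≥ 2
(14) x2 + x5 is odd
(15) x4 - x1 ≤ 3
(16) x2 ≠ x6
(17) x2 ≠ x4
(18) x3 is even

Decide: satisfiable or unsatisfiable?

Take x1 = 3, x2 = 1, x3 = 6, x4 = 3, x5 = 6, x6 = 4. Then constraint 1: x1 - x5 = -3; constraint 2: x5 + x2 = 7; constraint 7: x4 - x5 = -3, and every other listed constraint is also met.

Satisfiable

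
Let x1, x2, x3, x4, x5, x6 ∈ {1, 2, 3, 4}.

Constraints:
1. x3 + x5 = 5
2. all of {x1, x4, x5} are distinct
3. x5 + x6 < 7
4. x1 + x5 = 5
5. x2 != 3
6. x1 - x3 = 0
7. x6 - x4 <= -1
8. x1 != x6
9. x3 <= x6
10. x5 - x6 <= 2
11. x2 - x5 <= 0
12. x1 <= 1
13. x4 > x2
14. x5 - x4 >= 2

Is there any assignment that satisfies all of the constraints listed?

Constraints 7, 10, and 14 give x6 − x5 ≥ -2, x5 − x4 ≥ 2, x4 − x6 ≥ 1.
Adding all 3 inequalities: the left sides telescope to 0, and the right sides sum to (-2) + 2 + 1 = 1. So 0 ≥ 1, which is false.

Unsatisfiable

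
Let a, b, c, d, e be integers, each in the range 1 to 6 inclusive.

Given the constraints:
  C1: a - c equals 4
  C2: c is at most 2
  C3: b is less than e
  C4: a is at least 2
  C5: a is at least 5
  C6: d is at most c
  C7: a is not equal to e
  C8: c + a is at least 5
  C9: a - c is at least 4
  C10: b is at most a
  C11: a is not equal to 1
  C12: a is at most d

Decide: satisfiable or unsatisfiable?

From constraints 5 and 12: d ≥ a and a ≥ 5, so d ≥ 5. From constraints 2 and 6: d ≤ c and c ≤ 2, so d ≤ 2. But 2 < 5, so no value of d works.

Unsatisfiable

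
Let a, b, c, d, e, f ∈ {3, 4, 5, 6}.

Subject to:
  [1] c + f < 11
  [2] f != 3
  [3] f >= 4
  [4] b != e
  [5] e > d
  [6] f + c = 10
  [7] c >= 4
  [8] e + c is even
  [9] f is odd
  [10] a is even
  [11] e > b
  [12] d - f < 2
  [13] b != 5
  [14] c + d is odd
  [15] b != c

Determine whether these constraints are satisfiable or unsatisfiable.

Satisfiable

Take a = 4, b = 3, c = 5, d = 4, e = 5, f = 5. Then constraint 1: c + f = 10; constraint 6: f + c = 10, and every other listed constraint is also met.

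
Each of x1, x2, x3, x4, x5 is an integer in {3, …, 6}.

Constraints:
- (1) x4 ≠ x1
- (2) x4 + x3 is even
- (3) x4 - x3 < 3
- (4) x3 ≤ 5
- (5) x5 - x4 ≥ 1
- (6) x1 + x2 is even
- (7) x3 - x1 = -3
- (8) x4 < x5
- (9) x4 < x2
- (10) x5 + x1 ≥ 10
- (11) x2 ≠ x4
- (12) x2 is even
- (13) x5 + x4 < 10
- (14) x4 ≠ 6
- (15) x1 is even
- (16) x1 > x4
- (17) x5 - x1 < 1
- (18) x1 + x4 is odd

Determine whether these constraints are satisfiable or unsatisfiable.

Satisfiable

Setting (x1, x2, x3, x4, x5) = (6, 6, 3, 3, 5) satisfies everything: constraint 3: x4 - x3 = 0; constraint 5: x5 - x4 = 2; constraint 7: x3 - x1 = -3, and the others follow.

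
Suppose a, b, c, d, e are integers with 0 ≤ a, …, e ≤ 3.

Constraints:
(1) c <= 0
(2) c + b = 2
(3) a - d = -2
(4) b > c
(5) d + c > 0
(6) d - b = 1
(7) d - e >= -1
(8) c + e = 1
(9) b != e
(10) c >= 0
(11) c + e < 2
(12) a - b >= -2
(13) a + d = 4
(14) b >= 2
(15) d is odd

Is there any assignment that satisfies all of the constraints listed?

Satisfiable

One satisfying assignment is a = 1, b = 2, c = 0, d = 3, e = 1.
For the less obvious constraints — constraint 2: c + b = 2; constraint 3: a - d = -2 — and the others hold by inspection.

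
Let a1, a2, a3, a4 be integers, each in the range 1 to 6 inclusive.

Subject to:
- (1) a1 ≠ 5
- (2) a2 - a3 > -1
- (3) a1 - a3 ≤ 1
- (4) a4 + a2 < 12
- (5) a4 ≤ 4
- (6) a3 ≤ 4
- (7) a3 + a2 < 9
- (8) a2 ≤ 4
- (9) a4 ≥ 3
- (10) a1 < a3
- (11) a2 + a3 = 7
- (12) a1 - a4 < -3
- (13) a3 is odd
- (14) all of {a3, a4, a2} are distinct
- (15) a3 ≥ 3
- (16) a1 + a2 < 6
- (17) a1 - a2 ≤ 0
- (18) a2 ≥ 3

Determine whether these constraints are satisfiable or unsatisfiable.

Unsatisfiable

Constraints 5, 6, 8, 9, 15, and 18 confine each of a3, a4, a2 to the 2 values {3, 4}.
Constraint 14 requires all 3 of them to be distinct, but only 2 values are available — impossible by the pigeonhole principle.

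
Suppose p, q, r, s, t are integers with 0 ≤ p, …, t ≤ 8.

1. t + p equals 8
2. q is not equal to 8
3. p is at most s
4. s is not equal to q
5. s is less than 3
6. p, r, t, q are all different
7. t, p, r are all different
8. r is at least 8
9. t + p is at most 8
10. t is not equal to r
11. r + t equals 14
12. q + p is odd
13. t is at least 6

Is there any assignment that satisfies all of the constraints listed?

Satisfiable

Try p = 2, q = 1, r = 8, s = 2, t = 6.
Check constraint 1: t + p = 8; constraint 9: t + p = 8. The remaining constraints are straightforward to verify.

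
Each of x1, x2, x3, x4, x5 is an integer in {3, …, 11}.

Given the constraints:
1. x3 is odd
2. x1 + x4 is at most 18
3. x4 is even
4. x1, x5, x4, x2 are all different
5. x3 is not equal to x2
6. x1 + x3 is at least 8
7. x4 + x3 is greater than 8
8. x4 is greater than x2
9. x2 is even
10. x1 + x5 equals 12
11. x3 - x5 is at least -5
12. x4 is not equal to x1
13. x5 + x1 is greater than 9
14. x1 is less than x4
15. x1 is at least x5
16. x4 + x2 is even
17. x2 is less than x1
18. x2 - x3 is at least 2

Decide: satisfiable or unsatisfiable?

The assignment x1 = 7, x2 = 6, x3 = 3, x4 = 8, x5 = 5 works:
  constraint 2 holds since x1 + x4 = 15.
  constraint 6 holds since x1 + x3 = 10.
  constraint 7 holds since x4 + x3 = 11.
The rest check out directly.

Satisfiable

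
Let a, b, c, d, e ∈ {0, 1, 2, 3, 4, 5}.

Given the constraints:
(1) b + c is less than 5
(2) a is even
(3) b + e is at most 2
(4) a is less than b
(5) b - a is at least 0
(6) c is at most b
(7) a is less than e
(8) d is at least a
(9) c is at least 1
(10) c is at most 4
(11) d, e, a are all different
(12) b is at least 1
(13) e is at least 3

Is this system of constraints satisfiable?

Unsatisfiable

From constraints 6 and 9: b ≥ c ≥ 1. From constraint 13: e ≥ 3. Hence b + e ≥ 4. But constraint 3 requires b + e ≤ 2, and 2 < 4. Contradiction.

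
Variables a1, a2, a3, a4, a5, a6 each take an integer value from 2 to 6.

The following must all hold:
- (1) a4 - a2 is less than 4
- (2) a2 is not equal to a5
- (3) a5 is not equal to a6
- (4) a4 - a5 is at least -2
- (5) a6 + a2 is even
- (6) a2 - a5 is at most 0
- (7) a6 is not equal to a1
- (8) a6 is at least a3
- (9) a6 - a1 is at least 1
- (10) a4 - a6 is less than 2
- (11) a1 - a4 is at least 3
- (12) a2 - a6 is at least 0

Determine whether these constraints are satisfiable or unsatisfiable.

Unsatisfiable

Constraints 4, 6, 9, 11, and 12 give a6 − a1 ≥ 1, a1 − a4 ≥ 3, a4 − a5 ≥ -2, a5 − a2 ≥ 0, a2 − a6 ≥ 0.
Adding all 5 inequalities: the left sides telescope to 0, and the right sides sum to 1 + 3 + (-2) + 0 + 0 = 2. So 0 ≥ 2, which is false.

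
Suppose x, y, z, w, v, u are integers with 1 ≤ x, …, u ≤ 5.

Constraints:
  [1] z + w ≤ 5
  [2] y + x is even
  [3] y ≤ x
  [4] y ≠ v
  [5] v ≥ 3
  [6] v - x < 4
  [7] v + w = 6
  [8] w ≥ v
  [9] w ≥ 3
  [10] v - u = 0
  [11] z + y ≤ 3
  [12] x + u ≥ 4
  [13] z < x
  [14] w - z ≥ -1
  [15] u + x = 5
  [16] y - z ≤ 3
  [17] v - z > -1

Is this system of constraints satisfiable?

Satisfiable

The assignment x = 2, y = 2, z = 1, w = 3, v = 3, u = 3 works:
  constraint 1 holds since z + w = 4.
  constraint 6 holds since v - x = 1.
The rest check out directly.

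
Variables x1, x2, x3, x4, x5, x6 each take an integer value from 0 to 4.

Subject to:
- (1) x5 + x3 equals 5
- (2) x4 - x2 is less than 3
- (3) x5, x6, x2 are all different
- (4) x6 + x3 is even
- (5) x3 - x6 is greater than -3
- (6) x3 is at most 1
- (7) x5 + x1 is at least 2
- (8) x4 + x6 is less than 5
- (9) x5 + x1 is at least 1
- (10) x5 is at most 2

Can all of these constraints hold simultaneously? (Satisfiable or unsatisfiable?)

Unsatisfiable

From constraint 10: x5 ≤ 2. From constraint 6: x3 ≤ 1. Hence x5 + x3 ≤ 3. But constraint 1 requires x5 + x3 = 5, and 5 > 3. Contradiction.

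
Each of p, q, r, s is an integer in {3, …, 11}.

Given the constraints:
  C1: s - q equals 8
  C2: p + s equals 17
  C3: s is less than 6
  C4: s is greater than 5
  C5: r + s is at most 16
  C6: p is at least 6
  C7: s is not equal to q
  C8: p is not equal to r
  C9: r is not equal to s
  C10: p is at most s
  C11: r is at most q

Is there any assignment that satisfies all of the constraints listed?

Unsatisfiable

From constraints 6 and 10: s ≥ p and p ≥ 6, so s ≥ 6. From constraint 3: s ≤ 5. But 5 < 6, so no value of s works.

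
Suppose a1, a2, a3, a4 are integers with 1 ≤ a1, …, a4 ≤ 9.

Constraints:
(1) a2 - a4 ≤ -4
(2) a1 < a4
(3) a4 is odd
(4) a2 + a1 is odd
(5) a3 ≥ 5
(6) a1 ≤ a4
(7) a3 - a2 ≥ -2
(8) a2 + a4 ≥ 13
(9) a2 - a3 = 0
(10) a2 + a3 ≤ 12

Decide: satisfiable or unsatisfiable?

Satisfiable

One satisfying assignment is a1 = 8, a2 = 5, a3 = 5, a4 = 9.
For the less obvious constraints — constraint 1: a2 - a4 = -4; constraint 7: a3 - a2 = 0; constraint 8: a2 + a4 = 14 — and the others hold by inspection.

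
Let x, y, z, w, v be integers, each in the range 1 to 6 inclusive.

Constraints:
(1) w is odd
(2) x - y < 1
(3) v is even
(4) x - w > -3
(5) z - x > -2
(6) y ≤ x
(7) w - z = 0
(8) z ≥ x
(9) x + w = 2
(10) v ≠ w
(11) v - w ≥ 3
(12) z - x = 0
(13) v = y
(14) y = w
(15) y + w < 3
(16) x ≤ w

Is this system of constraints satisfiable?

From constraints 13 and 14, v = y = w, so v = w. But constraint 10 says v ≠ w. Contradiction.

Unsatisfiable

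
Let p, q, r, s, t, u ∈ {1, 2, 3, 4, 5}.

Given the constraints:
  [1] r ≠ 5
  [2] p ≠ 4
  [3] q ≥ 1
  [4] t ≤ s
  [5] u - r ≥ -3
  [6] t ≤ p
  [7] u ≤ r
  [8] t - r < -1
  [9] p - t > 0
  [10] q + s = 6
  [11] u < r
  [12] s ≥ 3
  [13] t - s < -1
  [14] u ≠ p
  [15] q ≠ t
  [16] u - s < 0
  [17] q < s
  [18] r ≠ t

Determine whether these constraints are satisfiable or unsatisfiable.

Try p = 3, q = 2, r = 4, s = 4, t = 1, u = 1.
Check constraint 5: u - r = -3; constraint 8: t - r = -3. The remaining constraints are straightforward to verify.

Satisfiable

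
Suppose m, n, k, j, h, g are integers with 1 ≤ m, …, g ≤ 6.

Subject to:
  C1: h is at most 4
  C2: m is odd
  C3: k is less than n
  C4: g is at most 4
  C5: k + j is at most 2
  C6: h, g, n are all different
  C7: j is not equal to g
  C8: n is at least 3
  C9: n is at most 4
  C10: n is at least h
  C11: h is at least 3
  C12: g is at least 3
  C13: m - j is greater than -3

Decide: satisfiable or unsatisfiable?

Unsatisfiable

Constraints 1, 4, 8, 9, 11, and 12 confine each of h, g, n to the 2 values {3, 4}.
Constraint 6 requires all 3 of them to be distinct, but only 2 values are available — impossible by the pigeonhole principle.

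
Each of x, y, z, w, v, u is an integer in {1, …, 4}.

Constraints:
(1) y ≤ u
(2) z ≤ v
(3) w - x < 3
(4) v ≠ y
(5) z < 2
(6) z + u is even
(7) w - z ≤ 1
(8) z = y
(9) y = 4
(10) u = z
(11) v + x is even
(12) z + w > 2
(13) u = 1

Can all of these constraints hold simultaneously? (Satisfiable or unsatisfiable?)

Constraint 13 fixes u = 1 and constraint 9 fixes y = 4. Constraints 8 and 10 give u = z = y, so u = y. But 1 ≠ 4 — contradiction.

Unsatisfiable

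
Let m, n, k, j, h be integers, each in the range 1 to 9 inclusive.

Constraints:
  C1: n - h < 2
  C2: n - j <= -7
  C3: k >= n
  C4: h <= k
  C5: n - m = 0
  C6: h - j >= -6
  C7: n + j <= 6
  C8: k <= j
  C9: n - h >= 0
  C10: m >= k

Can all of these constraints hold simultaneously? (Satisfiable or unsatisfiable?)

Constraints 2, 6, and 9 give j − n ≥ 7, n − h ≥ 0, h − j ≥ -6.
Adding all 3 inequalities: the left sides telescope to 0, and the right sides sum to 7 + 0 + (-6) = 1. So 0 ≥ 1, which is false.

Unsatisfiable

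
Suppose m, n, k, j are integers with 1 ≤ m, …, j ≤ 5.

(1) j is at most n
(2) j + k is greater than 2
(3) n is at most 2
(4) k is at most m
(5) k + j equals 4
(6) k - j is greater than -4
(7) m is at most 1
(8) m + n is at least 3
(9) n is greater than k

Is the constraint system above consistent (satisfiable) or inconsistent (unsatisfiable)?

From constraints 4 and 7: k ≤ m ≤ 1. From constraints 1 and 3: j ≤ n ≤ 2. Hence k + j ≤ 3. But constraint 5 requires k + j = 4, and 4 > 3. Contradiction.

Unsatisfiable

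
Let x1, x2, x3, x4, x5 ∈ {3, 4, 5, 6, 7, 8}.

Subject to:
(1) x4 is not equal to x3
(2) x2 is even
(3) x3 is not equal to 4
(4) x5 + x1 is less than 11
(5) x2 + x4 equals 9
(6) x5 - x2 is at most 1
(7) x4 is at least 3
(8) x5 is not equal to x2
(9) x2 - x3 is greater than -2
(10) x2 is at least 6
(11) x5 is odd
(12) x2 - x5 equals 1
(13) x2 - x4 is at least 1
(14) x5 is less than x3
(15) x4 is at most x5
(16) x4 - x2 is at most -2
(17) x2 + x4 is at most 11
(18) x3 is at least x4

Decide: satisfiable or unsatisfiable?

The assignment x1 = 3, x2 = 6, x3 = 6, x4 = 3, x5 = 5 works:
  constraint 4 holds since x5 + x1 = 8.
  constraint 5 holds since x2 + x4 = 9.
  constraint 6 holds since x5 - x2 = -1.
The rest check out directly.

Satisfiable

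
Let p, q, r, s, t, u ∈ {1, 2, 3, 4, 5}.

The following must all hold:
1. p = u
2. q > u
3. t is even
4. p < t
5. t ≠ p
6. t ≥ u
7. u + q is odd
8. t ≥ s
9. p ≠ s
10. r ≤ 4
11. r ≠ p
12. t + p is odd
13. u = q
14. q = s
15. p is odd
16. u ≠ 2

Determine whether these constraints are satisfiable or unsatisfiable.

From constraints 1, 13, and 14, p = u = q = s, so p = s. But constraint 9 says p ≠ s. Contradiction.

Unsatisfiable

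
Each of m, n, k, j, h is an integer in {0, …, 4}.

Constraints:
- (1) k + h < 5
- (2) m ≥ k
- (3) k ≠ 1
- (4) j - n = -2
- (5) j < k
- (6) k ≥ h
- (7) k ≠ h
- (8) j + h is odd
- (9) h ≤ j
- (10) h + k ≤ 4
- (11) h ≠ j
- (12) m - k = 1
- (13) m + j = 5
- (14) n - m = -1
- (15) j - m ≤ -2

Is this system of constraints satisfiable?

Satisfiable

One satisfying assignment is m = 4, n = 3, k = 3, j = 1, h = 0.
For the less obvious constraints — constraint 1: k + h = 3; constraint 4: j - n = -2 — and the others hold by inspection.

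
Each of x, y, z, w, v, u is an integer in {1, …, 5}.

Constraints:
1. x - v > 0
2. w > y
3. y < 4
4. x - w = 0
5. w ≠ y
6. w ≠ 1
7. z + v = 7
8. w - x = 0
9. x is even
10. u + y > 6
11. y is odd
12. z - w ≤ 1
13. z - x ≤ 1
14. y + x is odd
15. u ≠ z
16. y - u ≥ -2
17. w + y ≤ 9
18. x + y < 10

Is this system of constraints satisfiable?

Setting (x, y, z, w, v, u) = (4, 3, 5, 4, 2, 4) satisfies everything: constraint 1: x - v = 2; constraint 4: x - w = 0, and the others follow.

Satisfiable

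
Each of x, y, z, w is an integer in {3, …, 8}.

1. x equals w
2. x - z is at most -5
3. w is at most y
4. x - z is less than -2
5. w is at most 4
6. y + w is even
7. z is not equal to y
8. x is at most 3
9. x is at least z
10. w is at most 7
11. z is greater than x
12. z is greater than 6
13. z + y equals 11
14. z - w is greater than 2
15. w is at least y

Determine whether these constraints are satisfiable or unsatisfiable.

From constraints 8 and 9: z ≤ x ≤ 3. From constraints 10 and 15: y ≤ w ≤ 7. Hence z + y ≤ 10. But constraint 13 requires z + y = 11, and 11 > 10. Contradiction.

Unsatisfiable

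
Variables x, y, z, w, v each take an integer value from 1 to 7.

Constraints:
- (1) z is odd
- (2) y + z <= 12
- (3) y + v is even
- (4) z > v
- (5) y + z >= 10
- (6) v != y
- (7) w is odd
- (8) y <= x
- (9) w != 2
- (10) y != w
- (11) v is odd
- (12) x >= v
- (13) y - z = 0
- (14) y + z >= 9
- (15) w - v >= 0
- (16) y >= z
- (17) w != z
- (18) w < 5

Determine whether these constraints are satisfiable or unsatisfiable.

The assignment x = 6, y = 5, z = 5, w = 1, v = 1 works:
  constraint 2 holds since y + z = 10.
  constraint 5 holds since y + z = 10.
The rest check out directly.

Satisfiable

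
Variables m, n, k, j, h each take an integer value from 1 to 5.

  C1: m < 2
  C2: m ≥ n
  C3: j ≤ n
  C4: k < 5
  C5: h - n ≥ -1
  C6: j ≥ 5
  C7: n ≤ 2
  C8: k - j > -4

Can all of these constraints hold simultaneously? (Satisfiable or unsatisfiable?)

From constraints 3 and 6: n ≥ j and j ≥ 5, so n ≥ 5. From constraint 7: n ≤ 2. But 2 < 5, so no value of n works.

Unsatisfiable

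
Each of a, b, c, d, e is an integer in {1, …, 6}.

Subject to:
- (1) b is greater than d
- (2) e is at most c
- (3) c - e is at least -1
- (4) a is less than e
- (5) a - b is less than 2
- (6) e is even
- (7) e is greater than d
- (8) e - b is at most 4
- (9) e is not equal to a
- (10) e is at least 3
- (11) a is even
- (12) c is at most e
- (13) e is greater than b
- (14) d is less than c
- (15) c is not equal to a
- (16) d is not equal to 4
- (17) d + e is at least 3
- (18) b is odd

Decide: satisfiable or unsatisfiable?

Satisfiable

The assignment a = 2, b = 3, c = 4, d = 2, e = 4 works:
  constraint 3 holds since c - e = 0.
  constraint 5 holds since a - b = -1.
  constraint 8 holds since e - b = 1.
The rest check out directly.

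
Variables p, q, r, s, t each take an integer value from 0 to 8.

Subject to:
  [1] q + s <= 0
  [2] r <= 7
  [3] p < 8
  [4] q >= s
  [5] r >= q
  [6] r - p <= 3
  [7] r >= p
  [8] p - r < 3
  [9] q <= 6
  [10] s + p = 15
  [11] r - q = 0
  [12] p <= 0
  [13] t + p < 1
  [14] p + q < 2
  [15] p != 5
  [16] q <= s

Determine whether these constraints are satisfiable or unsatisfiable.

Unsatisfiable

From constraints 4 and 9: s ≤ q ≤ 6. From constraints 2 and 7: p ≤ r ≤ 7. Hence s + p ≤ 13. But constraint 10 requires s + p = 15, and 15 > 13. Contradiction.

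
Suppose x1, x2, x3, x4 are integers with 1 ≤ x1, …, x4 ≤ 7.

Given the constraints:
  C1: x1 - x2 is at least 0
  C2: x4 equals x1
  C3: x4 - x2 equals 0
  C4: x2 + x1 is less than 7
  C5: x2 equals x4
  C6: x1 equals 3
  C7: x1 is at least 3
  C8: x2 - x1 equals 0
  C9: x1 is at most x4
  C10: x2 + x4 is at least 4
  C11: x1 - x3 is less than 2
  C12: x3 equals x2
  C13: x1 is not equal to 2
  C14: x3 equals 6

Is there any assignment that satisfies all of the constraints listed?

Constraint 14 fixes x3 = 6 and constraint 6 fixes x1 = 3. Constraints 2, 5, and 12 give x3 = x2 = x4 = x1, so x3 = x1. But 6 ≠ 3 — contradiction.

Unsatisfiable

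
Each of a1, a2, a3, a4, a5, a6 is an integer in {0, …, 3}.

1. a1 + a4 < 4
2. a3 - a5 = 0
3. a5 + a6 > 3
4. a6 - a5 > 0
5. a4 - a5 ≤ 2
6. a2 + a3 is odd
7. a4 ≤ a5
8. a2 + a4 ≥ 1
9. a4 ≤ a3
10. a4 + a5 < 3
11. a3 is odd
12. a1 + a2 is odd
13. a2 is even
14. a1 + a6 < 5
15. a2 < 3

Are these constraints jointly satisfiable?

Satisfiable

Setting (a1, a2, a3, a4, a5, a6) = (1, 2, 1, 0, 1, 3) satisfies everything: constraint 1: a1 + a4 = 1; constraint 2: a3 - a5 = 0, and the others follow.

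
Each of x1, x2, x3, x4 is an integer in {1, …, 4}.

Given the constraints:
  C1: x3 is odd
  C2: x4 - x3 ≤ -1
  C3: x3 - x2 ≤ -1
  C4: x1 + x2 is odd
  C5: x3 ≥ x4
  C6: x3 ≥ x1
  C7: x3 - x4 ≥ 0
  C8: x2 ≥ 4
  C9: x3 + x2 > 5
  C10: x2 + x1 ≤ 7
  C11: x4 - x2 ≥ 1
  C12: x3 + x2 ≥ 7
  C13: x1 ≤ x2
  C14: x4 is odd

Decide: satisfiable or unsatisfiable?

Constraints 3, 7, and 11 give x3 − x4 ≥ 0, x4 − x2 ≥ 1, x2 − x3 ≥ 1.
Adding all 3 inequalities: the left sides telescope to 0, and the right sides sum to 0 + 1 + 1 = 2. So 0 ≥ 2, which is false.

Unsatisfiable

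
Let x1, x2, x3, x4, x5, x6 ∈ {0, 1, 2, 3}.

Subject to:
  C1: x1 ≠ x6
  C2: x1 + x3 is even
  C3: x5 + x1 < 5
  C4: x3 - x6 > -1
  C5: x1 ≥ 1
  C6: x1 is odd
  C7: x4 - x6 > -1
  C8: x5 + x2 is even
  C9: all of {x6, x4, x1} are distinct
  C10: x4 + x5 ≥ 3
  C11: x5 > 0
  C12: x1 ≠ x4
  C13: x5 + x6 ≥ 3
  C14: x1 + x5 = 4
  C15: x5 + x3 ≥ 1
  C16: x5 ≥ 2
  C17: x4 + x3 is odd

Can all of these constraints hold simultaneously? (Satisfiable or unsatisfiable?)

Satisfiable

Setting (x1, x2, x3, x4, x5, x6) = (1, 3, 1, 2, 3, 0) satisfies everything: constraint 3: x5 + x1 = 4; constraint 4: x3 - x6 = 1, and the others follow.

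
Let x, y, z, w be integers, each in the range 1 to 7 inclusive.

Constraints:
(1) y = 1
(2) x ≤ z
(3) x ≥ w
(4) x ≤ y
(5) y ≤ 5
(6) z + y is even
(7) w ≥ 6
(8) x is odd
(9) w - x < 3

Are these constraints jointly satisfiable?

Unsatisfiable

From constraints 3 and 7: x ≥ w and w ≥ 6, so x ≥ 6. From constraints 4 and 5: x ≤ y and y ≤ 5, so x ≤ 5. But 5 < 6, so no value of x works.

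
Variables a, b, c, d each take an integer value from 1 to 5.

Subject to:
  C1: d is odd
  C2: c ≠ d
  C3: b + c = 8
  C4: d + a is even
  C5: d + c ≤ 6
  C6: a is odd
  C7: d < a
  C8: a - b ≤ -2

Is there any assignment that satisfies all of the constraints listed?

Satisfiable

The assignment a = 3, b = 5, c = 3, d = 1 works:
  constraint 3 holds since b + c = 8.
  constraint 5 holds since d + c = 4.
  constraint 8 holds since a - b = -2.
The rest check out directly.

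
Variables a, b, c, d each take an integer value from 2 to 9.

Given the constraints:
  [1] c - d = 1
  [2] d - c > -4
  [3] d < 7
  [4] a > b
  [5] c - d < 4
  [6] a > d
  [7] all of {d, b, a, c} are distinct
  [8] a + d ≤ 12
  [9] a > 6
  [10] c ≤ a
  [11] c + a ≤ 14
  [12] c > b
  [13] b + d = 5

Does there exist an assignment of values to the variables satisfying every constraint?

One satisfying assignment is a = 8, b = 2, c = 4, d = 3.
For the less obvious constraints — constraint 1: c - d = 1; constraint 2: d - c = -1; constraint 5: c - d = 1 — and the others hold by inspection.

Satisfiable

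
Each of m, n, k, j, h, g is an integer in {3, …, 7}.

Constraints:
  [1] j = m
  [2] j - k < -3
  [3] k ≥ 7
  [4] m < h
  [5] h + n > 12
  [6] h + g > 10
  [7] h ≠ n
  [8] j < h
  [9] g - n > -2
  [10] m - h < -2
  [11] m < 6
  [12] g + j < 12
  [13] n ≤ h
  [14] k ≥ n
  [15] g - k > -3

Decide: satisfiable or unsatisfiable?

Setting (m, n, k, j, h, g) = (3, 6, 7, 3, 7, 6) satisfies everything: constraint 2: j - k = -4; constraint 5: h + n = 13; constraint 6: h + g = 13, and the others follow.

Satisfiable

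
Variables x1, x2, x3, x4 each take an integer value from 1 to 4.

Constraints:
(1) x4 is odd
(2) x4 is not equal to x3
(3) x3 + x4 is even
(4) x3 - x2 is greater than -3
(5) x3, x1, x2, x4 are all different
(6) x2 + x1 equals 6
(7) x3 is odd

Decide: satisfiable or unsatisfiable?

One satisfying assignment is x1 = 4, x2 = 2, x3 = 1, x4 = 3.
For the less obvious constraints — constraint 4: x3 - x2 = -1; constraint 5: values 1, 4, 2, 3 are distinct; constraint 6: x2 + x1 = 6 — and the others hold by inspection.

Satisfiable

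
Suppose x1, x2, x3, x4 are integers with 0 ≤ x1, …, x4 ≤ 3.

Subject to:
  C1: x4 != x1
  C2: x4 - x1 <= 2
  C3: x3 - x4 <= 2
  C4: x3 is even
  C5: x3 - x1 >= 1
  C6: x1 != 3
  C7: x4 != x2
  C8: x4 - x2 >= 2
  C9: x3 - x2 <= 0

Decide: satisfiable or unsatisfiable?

Constraints 2, 5, 8, and 9 give x3 − x1 ≥ 1, x1 − x4 ≥ -2, x4 − x2 ≥ 2, x2 − x3 ≥ 0.
Adding all 4 inequalities: the left sides telescope to 0, and the right sides sum to 1 + (-2) + 2 + 0 = 1. So 0 ≥ 1, which is false.

Unsatisfiable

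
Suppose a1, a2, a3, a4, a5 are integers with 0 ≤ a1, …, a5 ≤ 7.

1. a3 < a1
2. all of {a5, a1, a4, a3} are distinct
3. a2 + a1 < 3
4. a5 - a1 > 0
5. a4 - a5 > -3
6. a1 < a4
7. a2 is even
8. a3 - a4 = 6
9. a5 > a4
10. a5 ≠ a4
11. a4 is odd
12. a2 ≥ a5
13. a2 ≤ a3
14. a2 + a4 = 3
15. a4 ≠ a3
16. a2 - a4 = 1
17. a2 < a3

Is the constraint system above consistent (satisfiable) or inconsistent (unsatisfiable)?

Unsatisfiable

Constraints 1, 6, 9, 12, and 17 give a5 ≤ a2, a2 < a3, a3 < a1, a1 < a4, a4 < a5. Chaining: a5 ≤ a2 < a3 < a1 < a4 < a5, which forces a5 < a5 — impossible.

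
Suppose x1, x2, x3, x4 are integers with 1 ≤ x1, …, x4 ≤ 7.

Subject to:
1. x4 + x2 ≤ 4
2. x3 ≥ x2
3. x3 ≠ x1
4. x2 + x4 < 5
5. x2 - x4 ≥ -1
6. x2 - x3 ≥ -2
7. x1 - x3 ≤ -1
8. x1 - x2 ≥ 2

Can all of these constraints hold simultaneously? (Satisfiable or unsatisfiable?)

Constraints 6, 7, and 8 give x3 − x1 ≥ 1, x1 − x2 ≥ 2, x2 − x3 ≥ -2.
Adding all 3 inequalities: the left sides telescope to 0, and the right sides sum to 1 + 2 + (-2) = 1. So 0 ≥ 1, which is false.

Unsatisfiable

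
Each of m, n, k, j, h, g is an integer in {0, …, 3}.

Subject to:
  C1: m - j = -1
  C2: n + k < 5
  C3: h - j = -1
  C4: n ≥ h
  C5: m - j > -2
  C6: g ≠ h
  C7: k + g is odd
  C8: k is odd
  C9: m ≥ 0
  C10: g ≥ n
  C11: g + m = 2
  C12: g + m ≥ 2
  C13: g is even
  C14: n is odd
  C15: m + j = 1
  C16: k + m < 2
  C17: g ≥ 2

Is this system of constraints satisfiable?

Try m = 0, n = 1, k = 1, j = 1, h = 0, g = 2.
Check constraint 1: m - j = -1; constraint 2: n + k = 2. The remaining constraints are straightforward to verify.

Satisfiable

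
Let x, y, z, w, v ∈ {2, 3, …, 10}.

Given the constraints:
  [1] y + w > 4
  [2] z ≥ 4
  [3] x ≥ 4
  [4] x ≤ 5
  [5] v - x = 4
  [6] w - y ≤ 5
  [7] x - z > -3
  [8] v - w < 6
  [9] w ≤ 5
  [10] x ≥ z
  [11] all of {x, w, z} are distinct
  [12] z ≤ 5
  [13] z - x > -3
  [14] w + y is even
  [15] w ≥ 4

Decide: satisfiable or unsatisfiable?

Unsatisfiable

Constraints 2, 3, 4, 9, 12, and 15 confine each of x, w, z to the 2 values {4, 5}.
Constraint 11 requires all 3 of them to be distinct, but only 2 values are available — impossible by the pigeonhole principle.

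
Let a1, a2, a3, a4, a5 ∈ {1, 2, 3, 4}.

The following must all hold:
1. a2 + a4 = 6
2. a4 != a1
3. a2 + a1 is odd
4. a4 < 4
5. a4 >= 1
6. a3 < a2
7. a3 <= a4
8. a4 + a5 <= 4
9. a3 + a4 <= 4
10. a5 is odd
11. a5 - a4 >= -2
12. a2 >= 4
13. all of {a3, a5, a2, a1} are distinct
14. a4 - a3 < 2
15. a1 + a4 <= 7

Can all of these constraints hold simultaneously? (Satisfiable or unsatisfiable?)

Try a1 = 3, a2 = 4, a3 = 2, a4 = 2, a5 = 1.
Check constraint 1: a2 + a4 = 6; constraint 8: a4 + a5 = 3. The remaining constraints are straightforward to verify.

Satisfiable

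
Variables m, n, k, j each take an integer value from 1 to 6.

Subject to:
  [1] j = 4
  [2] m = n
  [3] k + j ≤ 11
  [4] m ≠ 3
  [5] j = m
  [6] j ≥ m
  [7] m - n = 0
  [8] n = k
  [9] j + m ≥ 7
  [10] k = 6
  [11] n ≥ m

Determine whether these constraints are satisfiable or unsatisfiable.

Constraint 1 fixes j = 4 and constraint 10 fixes k = 6. Constraints 2, 5, and 8 give j = m = n = k, so j = k. But 4 ≠ 6 — contradiction.

Unsatisfiable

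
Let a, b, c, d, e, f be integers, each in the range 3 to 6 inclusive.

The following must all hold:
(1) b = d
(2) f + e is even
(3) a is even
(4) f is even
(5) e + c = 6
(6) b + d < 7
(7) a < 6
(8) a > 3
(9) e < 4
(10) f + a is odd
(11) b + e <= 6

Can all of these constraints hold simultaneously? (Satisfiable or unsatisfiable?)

Unsatisfiable

Constraint 4 makes f even and constraint 3 makes a even, so f + a must be even. Constraint 10 says f + a is odd — contradiction.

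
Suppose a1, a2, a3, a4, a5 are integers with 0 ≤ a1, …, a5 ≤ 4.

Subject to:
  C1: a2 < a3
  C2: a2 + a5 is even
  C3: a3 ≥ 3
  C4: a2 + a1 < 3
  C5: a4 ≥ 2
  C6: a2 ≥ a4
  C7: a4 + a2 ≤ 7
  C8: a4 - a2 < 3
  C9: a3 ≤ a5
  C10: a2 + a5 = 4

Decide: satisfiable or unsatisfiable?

Unsatisfiable

From constraints 5 and 6: a2 ≥ a4 ≥ 2. From constraints 3 and 9: a5 ≥ a3 ≥ 3. Hence a2 + a5 ≥ 5. But constraint 10 requires a2 + a5 = 4, and 4 < 5. Contradiction.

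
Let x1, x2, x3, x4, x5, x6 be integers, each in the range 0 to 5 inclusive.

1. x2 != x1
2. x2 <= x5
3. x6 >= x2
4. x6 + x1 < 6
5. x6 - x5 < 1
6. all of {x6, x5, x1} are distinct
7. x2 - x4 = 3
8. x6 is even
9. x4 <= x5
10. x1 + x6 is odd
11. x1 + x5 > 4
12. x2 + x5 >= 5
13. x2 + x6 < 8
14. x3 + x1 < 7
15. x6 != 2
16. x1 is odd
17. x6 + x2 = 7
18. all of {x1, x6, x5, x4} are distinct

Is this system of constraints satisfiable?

Try x1 = 1, x2 = 3, x3 = 4, x4 = 0, x5 = 5, x6 = 4.
Check constraint 4: x6 + x1 = 5; constraint 5: x6 - x5 = -1. The remaining constraints are straightforward to verify.

Satisfiable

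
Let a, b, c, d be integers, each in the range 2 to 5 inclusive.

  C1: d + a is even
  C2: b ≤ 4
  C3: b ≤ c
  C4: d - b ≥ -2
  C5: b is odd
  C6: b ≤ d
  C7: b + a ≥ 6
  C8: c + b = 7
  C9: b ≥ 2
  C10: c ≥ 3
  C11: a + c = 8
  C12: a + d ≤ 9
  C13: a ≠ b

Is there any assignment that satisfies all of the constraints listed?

Satisfiable

Try a = 4, b = 3, c = 4, d = 4.
Check constraint 4: d - b = 1; constraint 7: b + a = 7; constraint 8: c + b = 7. The remaining constraints are straightforward to verify.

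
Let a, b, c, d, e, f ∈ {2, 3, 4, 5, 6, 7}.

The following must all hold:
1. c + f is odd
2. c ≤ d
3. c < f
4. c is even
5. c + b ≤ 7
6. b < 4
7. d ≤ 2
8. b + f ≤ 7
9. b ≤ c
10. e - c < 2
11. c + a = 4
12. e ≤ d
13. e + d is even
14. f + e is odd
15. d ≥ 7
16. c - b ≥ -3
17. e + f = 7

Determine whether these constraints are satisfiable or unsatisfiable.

Unsatisfiable

From constraint 15: d ≥ 7. From constraint 7: d ≤ 2. But 2 < 7, so no value of d works.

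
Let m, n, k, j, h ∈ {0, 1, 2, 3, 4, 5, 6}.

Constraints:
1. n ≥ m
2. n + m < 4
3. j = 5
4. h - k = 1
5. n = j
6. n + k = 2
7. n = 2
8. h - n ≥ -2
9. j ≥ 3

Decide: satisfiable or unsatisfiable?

Unsatisfiable

Constraint 7 fixes n = 2 and constraint 3 fixes j = 5, but constraint 5 requires n = j. Since 2 ≠ 5, contradiction.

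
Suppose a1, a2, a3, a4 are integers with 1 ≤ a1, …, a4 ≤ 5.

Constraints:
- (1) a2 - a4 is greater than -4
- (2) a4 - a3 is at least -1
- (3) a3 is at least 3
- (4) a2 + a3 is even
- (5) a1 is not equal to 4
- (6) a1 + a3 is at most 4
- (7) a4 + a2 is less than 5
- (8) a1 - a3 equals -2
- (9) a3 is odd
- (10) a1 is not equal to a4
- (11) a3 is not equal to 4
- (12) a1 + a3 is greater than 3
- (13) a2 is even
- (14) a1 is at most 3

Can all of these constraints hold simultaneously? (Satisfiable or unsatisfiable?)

Constraint 13 makes a2 even and constraint 9 makes a3 odd, so a2 + a3 must be odd. Constraint 4 says a2 + a3 is even — contradiction.

Unsatisfiable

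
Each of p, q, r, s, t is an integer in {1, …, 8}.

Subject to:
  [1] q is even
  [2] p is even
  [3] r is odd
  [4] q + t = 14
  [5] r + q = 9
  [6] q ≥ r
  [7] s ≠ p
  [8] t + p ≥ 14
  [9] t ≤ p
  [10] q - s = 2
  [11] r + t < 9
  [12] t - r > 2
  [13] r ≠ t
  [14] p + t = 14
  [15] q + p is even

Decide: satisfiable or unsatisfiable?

Satisfiable

Take p = 8, q = 8, r = 1, s = 6, t = 6. Then constraint 4: q + t = 14; constraint 5: r + q = 9, and every other listed constraint is also met.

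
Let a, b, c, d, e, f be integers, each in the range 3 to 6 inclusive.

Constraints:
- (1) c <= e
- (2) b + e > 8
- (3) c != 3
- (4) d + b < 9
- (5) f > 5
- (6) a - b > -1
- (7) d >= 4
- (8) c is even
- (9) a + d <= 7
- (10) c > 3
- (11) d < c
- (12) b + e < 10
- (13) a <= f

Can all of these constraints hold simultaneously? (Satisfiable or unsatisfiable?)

Satisfiable

Take a = 3, b = 3, c = 6, d = 4, e = 6, f = 6. Then constraint 2: b + e = 9; constraint 4: d + b = 7; constraint 6: a - b = 0, and every other listed constraint is also met.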